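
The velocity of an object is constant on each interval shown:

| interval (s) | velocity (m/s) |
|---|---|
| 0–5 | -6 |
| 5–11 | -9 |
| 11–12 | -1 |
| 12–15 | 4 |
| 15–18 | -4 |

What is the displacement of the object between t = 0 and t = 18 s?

-85 m

Displacement is the signed area under the v-t curve.
0–5 s: -6 × 5 = -30 m
5–11 s: -9 × 6 = -54 m
11–12 s: -1 × 1 = -1 m
12–15 s: 4 × 3 = 12 m
15–18 s: -4 × 3 = -12 m
Net displacement = -85 m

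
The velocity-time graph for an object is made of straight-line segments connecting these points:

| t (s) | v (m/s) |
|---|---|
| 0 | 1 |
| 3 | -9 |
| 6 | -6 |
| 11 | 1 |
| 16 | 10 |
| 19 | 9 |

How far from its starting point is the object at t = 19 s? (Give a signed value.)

Net displacement equals the area under the velocity-time graph (areas below the axis count negative).
0–3 s: ½(1 + -9)(3) = -12 m
3–6 s: ½(-9 + -6)(3) = -22.5 m
6–11 s: ½(-6 + 1)(5) = -12.5 m
11–16 s: ½(1 + 10)(5) = 27.5 m
16–19 s: ½(10 + 9)(3) = 28.5 m
Net displacement = 9 m

9 m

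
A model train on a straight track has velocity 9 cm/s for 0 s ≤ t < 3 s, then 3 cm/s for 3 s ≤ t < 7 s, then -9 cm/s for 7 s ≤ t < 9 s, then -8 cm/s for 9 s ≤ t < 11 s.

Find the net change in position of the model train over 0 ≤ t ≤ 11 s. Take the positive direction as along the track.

Displacement is the signed area under the v-t curve.
0–3 s: 9 × 3 = 27 cm
3–7 s: 3 × 4 = 12 cm
7–9 s: -9 × 2 = -18 cm
9–11 s: -8 × 2 = -16 cm
Net displacement = 5 cm

5 cm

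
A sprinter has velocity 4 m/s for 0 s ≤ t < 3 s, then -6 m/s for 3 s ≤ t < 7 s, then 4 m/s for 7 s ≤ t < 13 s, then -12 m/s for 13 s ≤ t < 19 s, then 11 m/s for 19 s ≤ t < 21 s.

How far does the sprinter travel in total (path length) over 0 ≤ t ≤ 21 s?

Total distance travelled is ∫|v| dt — sum the magnitudes of each area piece.
0–3 s: |4| × 3 = 12 m
3–7 s: |-6| × 4 = 24 m
7–13 s: |4| × 6 = 24 m
13–19 s: |-12| × 6 = 72 m
19–21 s: |11| × 2 = 22 m
Total distance = 154 m

154 m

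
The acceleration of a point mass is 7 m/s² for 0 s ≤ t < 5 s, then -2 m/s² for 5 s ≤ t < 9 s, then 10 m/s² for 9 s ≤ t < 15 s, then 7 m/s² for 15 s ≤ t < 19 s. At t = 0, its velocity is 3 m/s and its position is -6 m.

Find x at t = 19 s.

1008.5 m

On each constant-a segment, Δv = aΔt and Δx = v₀Δt + ½aΔt²; chain segment to segment.
0–5 s: v starts 3 m/s; Δx = 3·5 + ½·7·5² = 102.5 m; v ends 38 m/s.
5–9 s: v starts 38 m/s; Δx = 38·4 + ½·-2·4² = 136 m; v ends 30 m/s.
9–15 s: v starts 30 m/s; Δx = 30·6 + ½·10·6² = 360 m; v ends 90 m/s.
15–19 s: v starts 90 m/s; Δx = 90·4 + ½·7·4² = 416 m; v ends 118 m/s.
x(19) = -6 + Σ Δx = 1008.5 m.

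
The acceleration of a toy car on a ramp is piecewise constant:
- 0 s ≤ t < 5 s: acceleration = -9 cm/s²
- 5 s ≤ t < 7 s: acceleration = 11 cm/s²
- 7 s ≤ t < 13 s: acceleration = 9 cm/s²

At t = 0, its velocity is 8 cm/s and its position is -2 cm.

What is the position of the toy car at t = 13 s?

On each constant-a segment, Δv = aΔt and Δx = v₀Δt + ½aΔt²; chain segment to segment.
0–5 s: v starts 8 cm/s; Δx = 8·5 + ½·-9·5² = -72.5 cm; v ends -37 cm/s.
5–7 s: v starts -37 cm/s; Δx = -37·2 + ½·11·2² = -52 cm; v ends -15 cm/s.
7–13 s: v starts -15 cm/s; Δx = -15·6 + ½·9·6² = 72 cm; v ends 39 cm/s.
x(13) = -2 + Σ Δx = -54.5 cm.

-54.5 cm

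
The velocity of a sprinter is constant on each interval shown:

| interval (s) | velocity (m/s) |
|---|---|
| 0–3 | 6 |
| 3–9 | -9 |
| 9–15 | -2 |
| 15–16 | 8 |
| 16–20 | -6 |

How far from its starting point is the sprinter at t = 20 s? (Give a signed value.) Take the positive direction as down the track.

-64 m

Net displacement equals the area under the velocity-time graph (areas below the axis count negative).
0–3 s: 6 × 3 = 18 m
3–9 s: -9 × 6 = -54 m
9–15 s: -2 × 6 = -12 m
15–16 s: 8 × 1 = 8 m
16–20 s: -6 × 4 = -24 m
Net displacement = -64 m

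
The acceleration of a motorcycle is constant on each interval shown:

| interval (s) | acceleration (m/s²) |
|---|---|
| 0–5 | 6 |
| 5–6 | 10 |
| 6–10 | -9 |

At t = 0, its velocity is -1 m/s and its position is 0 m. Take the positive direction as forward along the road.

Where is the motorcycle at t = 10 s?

188 m

On each constant-a segment, Δv = aΔt and Δx = v₀Δt + ½aΔt²; chain segment to segment.
0–5 s: v starts -1 m/s; Δx = -1·5 + ½·6·5² = 70 m; v ends 29 m/s.
5–6 s: v starts 29 m/s; Δx = 29·1 + ½·10·1² = 34 m; v ends 39 m/s.
6–10 s: v starts 39 m/s; Δx = 39·4 + ½·-9·4² = 84 m; v ends 3 m/s.
x(10) = 0 + Σ Δx = 188 m.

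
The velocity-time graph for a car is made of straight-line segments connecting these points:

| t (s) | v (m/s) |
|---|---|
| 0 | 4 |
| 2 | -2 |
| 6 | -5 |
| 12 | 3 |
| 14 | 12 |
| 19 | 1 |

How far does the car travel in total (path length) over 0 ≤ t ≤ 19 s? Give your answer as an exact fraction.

931/12 m

Total distance travelled is ∫|v| dt — sum the magnitudes of each area piece.
0–2 s: v = 0 at t = 4/3 s; triangle areas 8/3 + 2/3 = 10/3 m
2–6 s: |½(-2 + -5)(4)| = 14 m
6–12 s: v = 0 at t = 9.75 s; triangle areas 9.375 + 3.375 = 12.75 m
12–14 s: |½(3 + 12)(2)| = 15 m
14–19 s: |½(12 + 1)(5)| = 32.5 m
Total distance = 931/12 m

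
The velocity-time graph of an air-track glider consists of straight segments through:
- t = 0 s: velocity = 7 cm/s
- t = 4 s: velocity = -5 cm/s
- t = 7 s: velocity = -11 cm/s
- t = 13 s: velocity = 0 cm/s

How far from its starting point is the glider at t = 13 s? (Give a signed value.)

-53 cm

Displacement is the signed area under the v-t curve.
0–4 s: ½(7 + -5)(4) = 4 cm
4–7 s: ½(-5 + -11)(3) = -24 cm
7–13 s: ½(-11 + 0)(6) = -33 cm
Net displacement = -53 cm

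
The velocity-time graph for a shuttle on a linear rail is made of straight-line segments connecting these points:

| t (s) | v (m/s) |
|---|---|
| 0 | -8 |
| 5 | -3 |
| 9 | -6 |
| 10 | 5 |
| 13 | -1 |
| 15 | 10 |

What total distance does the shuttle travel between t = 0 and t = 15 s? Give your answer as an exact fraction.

1407/22 m

Distance (not displacement) is the total path length: add the absolute areas under v-t.
0–5 s: |½(-8 + -3)(5)| = 27.5 m
5–9 s: |½(-3 + -6)(4)| = 18 m
9–10 s: v = 0 at t = 105/11 s; triangle areas 18/11 + 25/22 = 61/22 m
10–13 s: v = 0 at t = 12.5 s; triangle areas 6.25 + 0.25 = 6.5 m
13–15 s: v = 0 at t = 145/11 s; triangle areas 1/11 + 100/11 = 101/11 m
Total distance = 1407/22 m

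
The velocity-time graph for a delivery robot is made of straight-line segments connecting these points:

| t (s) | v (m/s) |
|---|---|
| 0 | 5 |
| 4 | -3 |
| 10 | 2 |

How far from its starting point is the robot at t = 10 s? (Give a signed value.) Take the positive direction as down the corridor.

1 m

Displacement is the signed area under the v-t curve.
0–4 s: ½(5 + -3)(4) = 4 m
4–10 s: ½(-3 + 2)(6) = -3 m
Net displacement = 1 m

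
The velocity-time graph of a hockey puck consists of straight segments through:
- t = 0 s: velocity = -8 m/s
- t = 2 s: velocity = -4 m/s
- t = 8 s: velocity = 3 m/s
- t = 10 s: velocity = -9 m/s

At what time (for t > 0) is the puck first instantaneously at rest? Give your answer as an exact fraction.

v changes sign on 2–8 s (from -4 to 3); the graph is linear there, so v = 0 at t = 2 + (4)·(8 − 2)/(3 − -4) = 38/7 s.

t = 38/7 s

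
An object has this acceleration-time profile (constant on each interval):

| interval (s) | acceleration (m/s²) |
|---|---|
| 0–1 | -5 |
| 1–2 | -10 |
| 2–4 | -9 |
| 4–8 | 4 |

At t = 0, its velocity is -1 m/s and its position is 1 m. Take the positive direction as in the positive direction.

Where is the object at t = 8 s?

-167.5 m

On each constant-a segment, Δv = aΔt and Δx = v₀Δt + ½aΔt²; chain segment to segment.
0–1 s: v starts -1 m/s; Δx = -1·1 + ½·-5·1² = -3.5 m; v ends -6 m/s.
1–2 s: v starts -6 m/s; Δx = -6·1 + ½·-10·1² = -11 m; v ends -16 m/s.
2–4 s: v starts -16 m/s; Δx = -16·2 + ½·-9·2² = -50 m; v ends -34 m/s.
4–8 s: v starts -34 m/s; Δx = -34·4 + ½·4·4² = -104 m; v ends -18 m/s.
x(8) = 1 + Σ Δx = -167.5 m.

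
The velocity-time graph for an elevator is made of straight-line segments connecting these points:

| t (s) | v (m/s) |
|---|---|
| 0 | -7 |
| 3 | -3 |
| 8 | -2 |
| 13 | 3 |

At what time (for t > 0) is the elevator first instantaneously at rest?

v changes sign on 8–13 s (from -2 to 3); the graph is linear there, so v = 0 at t = 8 + (2)·(13 − 8)/(3 − -2) = 10 s.

t = 10 s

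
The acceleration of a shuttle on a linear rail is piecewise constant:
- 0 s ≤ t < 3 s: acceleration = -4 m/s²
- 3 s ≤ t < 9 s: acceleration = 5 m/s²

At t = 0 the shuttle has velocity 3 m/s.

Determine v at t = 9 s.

Δv equals the area under the a-t graph; then v = v₀ + Δv.
0–3 s: -4 × 3 = -12 m/s
3–9 s: 5 × 6 = 30 m/s
Δv = 18 m/s, so v(9) = 3 + (18) = 21 m/s.

21 m/s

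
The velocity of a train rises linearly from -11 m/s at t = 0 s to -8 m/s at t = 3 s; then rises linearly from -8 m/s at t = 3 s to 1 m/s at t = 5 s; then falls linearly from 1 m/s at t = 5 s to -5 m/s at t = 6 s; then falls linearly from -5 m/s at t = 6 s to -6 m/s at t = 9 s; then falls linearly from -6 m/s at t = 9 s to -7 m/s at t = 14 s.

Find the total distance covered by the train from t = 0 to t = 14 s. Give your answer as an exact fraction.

782/9 m

Distance (not displacement) is the total path length: add the absolute areas under v-t.
0–3 s: |½(-11 + -8)(3)| = 28.5 m
3–5 s: v = 0 at t = 43/9 s; triangle areas 64/9 + 1/9 = 65/9 m
5–6 s: v = 0 at t = 31/6 s; triangle areas 1/12 + 25/12 = 13/6 m
6–9 s: |½(-5 + -6)(3)| = 16.5 m
9–14 s: |½(-6 + -7)(5)| = 32.5 m
Total distance = 782/9 m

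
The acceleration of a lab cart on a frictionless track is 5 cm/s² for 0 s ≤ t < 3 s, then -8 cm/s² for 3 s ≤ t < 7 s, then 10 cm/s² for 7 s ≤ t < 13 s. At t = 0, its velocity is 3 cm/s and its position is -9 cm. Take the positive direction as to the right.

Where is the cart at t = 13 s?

126.5 cm

On each constant-a segment, Δv = aΔt and Δx = v₀Δt + ½aΔt²; chain segment to segment.
0–3 s: v starts 3 cm/s; Δx = 3·3 + ½·5·3² = 31.5 cm; v ends 18 cm/s.
3–7 s: v starts 18 cm/s; Δx = 18·4 + ½·-8·4² = 8 cm; v ends -14 cm/s.
7–13 s: v starts -14 cm/s; Δx = -14·6 + ½·10·6² = 96 cm; v ends 46 cm/s.
x(13) = -9 + Σ Δx = 126.5 cm.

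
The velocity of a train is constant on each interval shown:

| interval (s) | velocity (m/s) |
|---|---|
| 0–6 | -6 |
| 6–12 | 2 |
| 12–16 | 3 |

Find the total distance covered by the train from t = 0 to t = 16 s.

Total distance travelled is ∫|v| dt — sum the magnitudes of each area piece.
0–6 s: |-6| × 6 = 36 m
6–12 s: |2| × 6 = 12 m
12–16 s: |3| × 4 = 12 m
Total distance = 60 m

60 m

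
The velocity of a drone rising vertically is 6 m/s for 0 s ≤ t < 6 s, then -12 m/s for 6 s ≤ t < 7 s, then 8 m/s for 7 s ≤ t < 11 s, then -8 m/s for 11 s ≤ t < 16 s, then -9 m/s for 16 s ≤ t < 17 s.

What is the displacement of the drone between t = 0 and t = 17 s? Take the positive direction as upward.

Displacement is the signed area under the v-t curve.
0–6 s: 6 × 6 = 36 m
6–7 s: -12 × 1 = -12 m
7–11 s: 8 × 4 = 32 m
11–16 s: -8 × 5 = -40 m
16–17 s: -9 × 1 = -9 m
Net displacement = 7 m

7 m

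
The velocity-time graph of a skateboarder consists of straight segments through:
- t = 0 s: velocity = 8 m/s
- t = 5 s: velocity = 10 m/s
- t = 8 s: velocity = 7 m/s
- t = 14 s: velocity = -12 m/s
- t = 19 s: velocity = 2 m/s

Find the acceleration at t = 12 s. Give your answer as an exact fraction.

-19/6 m/s²

Acceleration is the slope of the v-t graph on 8–14 s: (-12 − 7)/(14 − 8) = -19/6 m/s².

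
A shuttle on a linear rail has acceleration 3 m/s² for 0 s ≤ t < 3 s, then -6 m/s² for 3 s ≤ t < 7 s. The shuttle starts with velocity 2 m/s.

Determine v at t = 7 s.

Δv equals the area under the a-t graph; then v = v₀ + Δv.
0–3 s: 3 × 3 = 9 m/s
3–7 s: -6 × 4 = -24 m/s
Δv = -15 m/s, so v(7) = 2 + (-15) = -13 m/s.

-13 m/s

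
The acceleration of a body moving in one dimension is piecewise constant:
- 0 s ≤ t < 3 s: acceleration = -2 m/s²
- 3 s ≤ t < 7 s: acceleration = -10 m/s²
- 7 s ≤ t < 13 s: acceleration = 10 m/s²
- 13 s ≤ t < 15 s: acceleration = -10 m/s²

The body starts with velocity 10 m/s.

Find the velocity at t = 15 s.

4 m/s

Δv equals the area under the a-t graph; then v = v₀ + Δv.
0–3 s: -2 × 3 = -6 m/s
3–7 s: -10 × 4 = -40 m/s
7–13 s: 10 × 6 = 60 m/s
13–15 s: -10 × 2 = -20 m/s
Δv = -6 m/s, so v(15) = 10 + (-6) = 4 m/s.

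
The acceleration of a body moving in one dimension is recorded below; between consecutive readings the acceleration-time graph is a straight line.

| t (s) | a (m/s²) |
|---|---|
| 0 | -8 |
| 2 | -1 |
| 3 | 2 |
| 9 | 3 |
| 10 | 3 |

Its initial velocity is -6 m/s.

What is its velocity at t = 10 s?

Δv equals the area under the a-t graph; then v = v₀ + Δv.
0–2 s: ½(-8 + -1)(2) = -9 m/s
2–3 s: ½(-1 + 2)(1) = 0.5 m/s
3–9 s: ½(2 + 3)(6) = 15 m/s
9–10 s: 3 × 1 = 3 m/s
Δv = 9.5 m/s, so v(10) = -6 + (9.5) = 3.5 m/s.

3.5 m/s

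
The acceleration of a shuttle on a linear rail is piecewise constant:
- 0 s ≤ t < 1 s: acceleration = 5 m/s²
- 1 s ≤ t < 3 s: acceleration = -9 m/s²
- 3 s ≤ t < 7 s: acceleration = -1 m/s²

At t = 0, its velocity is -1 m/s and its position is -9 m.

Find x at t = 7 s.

-81.5 m

On each constant-a segment, Δv = aΔt and Δx = v₀Δt + ½aΔt²; chain segment to segment.
0–1 s: v starts -1 m/s; Δx = -1·1 + ½·5·1² = 1.5 m; v ends 4 m/s.
1–3 s: v starts 4 m/s; Δx = 4·2 + ½·-9·2² = -10 m; v ends -14 m/s.
3–7 s: v starts -14 m/s; Δx = -14·4 + ½·-1·4² = -64 m; v ends -18 m/s.
x(7) = -9 + Σ Δx = -81.5 m.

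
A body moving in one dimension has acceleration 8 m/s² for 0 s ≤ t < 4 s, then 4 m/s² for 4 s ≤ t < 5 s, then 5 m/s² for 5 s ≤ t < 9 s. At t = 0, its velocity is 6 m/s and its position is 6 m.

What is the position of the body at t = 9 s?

342 m

On each constant-a segment, Δv = aΔt and Δx = v₀Δt + ½aΔt²; chain segment to segment.
0–4 s: v starts 6 m/s; Δx = 6·4 + ½·8·4² = 88 m; v ends 38 m/s.
4–5 s: v starts 38 m/s; Δx = 38·1 + ½·4·1² = 40 m; v ends 42 m/s.
5–9 s: v starts 42 m/s; Δx = 42·4 + ½·5·4² = 208 m; v ends 62 m/s.
x(9) = 6 + Σ Δx = 342 m.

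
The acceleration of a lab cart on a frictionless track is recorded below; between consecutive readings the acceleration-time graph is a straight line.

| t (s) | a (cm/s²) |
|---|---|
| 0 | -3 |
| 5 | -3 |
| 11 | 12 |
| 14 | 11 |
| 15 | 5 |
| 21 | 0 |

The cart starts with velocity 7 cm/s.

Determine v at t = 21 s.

Δv equals the area under the a-t graph; then v = v₀ + Δv.
0–5 s: -3 × 5 = -15 cm/s
5–11 s: ½(-3 + 12)(6) = 27 cm/s
11–14 s: ½(12 + 11)(3) = 34.5 cm/s
14–15 s: ½(11 + 5)(1) = 8 cm/s
15–21 s: ½(5 + 0)(6) = 15 cm/s
Δv = 69.5 cm/s, so v(21) = 7 + (69.5) = 76.5 cm/s.

76.5 cm/s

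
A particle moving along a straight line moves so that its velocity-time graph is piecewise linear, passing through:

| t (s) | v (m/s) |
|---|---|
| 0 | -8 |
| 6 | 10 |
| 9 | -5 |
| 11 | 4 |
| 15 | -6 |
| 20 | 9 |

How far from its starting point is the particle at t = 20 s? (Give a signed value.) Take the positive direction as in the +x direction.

16 m

Displacement is the signed area under the v-t curve.
0–6 s: ½(-8 + 10)(6) = 6 m
6–9 s: ½(10 + -5)(3) = 7.5 m
9–11 s: ½(-5 + 4)(2) = -1 m
11–15 s: ½(4 + -6)(4) = -4 m
15–20 s: ½(-6 + 9)(5) = 7.5 m
Net displacement = 16 m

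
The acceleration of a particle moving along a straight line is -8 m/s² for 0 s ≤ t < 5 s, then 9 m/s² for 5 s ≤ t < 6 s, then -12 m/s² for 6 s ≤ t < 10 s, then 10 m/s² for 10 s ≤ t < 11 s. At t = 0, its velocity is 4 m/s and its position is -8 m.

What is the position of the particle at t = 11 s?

-393.5 m

On each constant-a segment, Δv = aΔt and Δx = v₀Δt + ½aΔt²; chain segment to segment.
0–5 s: v starts 4 m/s; Δx = 4·5 + ½·-8·5² = -80 m; v ends -36 m/s.
5–6 s: v starts -36 m/s; Δx = -36·1 + ½·9·1² = -31.5 m; v ends -27 m/s.
6–10 s: v starts -27 m/s; Δx = -27·4 + ½·-12·4² = -204 m; v ends -75 m/s.
10–11 s: v starts -75 m/s; Δx = -75·1 + ½·10·1² = -70 m; v ends -65 m/s.
x(11) = -8 + Σ Δx = -393.5 m.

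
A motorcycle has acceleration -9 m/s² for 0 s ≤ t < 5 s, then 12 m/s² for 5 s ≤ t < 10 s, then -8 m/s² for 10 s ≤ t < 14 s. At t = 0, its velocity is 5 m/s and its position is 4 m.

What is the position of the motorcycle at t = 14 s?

On each constant-a segment, Δv = aΔt and Δx = v₀Δt + ½aΔt²; chain segment to segment.
0–5 s: v starts 5 m/s; Δx = 5·5 + ½·-9·5² = -87.5 m; v ends -40 m/s.
5–10 s: v starts -40 m/s; Δx = -40·5 + ½·12·5² = -50 m; v ends 20 m/s.
10–14 s: v starts 20 m/s; Δx = 20·4 + ½·-8·4² = 16 m; v ends -12 m/s.
x(14) = 4 + Σ Δx = -117.5 m.

-117.5 m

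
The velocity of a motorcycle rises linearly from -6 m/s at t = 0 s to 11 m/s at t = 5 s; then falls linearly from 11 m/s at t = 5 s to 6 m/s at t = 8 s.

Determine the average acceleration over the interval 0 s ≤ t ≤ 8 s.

1.5 m/s²

Average acceleration = Δv/Δt = (6 − -6)/(8 − 0) = 1.5 m/s².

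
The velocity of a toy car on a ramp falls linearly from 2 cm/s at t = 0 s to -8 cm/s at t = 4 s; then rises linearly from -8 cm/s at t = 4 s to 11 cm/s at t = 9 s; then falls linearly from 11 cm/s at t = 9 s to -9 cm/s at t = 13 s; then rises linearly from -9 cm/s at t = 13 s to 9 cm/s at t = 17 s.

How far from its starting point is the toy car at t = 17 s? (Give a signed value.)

Net displacement equals the area under the velocity-time graph (areas below the axis count negative).
0–4 s: ½(2 + -8)(4) = -12 cm
4–9 s: ½(-8 + 11)(5) = 7.5 cm
9–13 s: ½(11 + -9)(4) = 4 cm
13–17 s: ½(-9 + 9)(4) = 0 cm
Net displacement = -0.5 cm

-0.5 cm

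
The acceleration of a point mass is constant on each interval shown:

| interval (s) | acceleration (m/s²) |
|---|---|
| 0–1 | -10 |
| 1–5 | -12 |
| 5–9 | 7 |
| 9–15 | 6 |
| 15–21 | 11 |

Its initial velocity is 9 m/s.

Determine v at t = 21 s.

81 m/s

Δv equals the area under the a-t graph; then v = v₀ + Δv.
0–1 s: -10 × 1 = -10 m/s
1–5 s: -12 × 4 = -48 m/s
5–9 s: 7 × 4 = 28 m/s
9–15 s: 6 × 6 = 36 m/s
15–21 s: 11 × 6 = 66 m/s
Δv = 72 m/s, so v(21) = 9 + (72) = 81 m/s.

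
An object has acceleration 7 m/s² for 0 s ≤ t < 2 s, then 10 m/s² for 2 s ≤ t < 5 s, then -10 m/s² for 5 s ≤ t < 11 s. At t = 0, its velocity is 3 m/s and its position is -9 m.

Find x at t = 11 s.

209 m

On each constant-a segment, Δv = aΔt and Δx = v₀Δt + ½aΔt²; chain segment to segment.
0–2 s: v starts 3 m/s; Δx = 3·2 + ½·7·2² = 20 m; v ends 17 m/s.
2–5 s: v starts 17 m/s; Δx = 17·3 + ½·10·3² = 96 m; v ends 47 m/s.
5–11 s: v starts 47 m/s; Δx = 47·6 + ½·-10·6² = 102 m; v ends -13 m/s.
x(11) = -9 + Σ Δx = 209 m.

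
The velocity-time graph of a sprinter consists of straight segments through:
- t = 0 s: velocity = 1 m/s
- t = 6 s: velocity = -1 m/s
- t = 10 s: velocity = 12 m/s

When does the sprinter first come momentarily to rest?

v changes sign on 0–6 s (from 1 to -1); the graph is linear there, so v = 0 at t = 0 + (-1)·(6 − 0)/(-1 − 1) = 3 s.

t = 3 s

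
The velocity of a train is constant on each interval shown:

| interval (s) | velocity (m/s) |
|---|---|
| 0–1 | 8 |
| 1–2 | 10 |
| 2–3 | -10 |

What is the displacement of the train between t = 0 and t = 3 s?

8 m

Net displacement equals the area under the velocity-time graph (areas below the axis count negative).
0–1 s: 8 × 1 = 8 m
1–2 s: 10 × 1 = 10 m
2–3 s: -10 × 1 = -10 m
Net displacement = 8 m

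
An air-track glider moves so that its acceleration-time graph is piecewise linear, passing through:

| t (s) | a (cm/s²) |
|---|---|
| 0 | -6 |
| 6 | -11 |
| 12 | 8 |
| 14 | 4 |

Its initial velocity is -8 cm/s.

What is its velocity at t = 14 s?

Δv equals the area under the a-t graph; then v = v₀ + Δv.
0–6 s: ½(-6 + -11)(6) = -51 cm/s
6–12 s: ½(-11 + 8)(6) = -9 cm/s
12–14 s: ½(8 + 4)(2) = 12 cm/s
Δv = -48 cm/s, so v(14) = -8 + (-48) = -56 cm/s.

-56 cm/s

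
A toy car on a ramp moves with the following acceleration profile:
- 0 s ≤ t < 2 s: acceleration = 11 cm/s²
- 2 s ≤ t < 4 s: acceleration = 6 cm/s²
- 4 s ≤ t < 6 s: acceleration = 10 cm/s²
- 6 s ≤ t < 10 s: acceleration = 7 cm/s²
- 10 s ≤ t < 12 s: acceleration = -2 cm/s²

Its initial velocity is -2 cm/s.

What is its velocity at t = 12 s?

76 cm/s

Δv equals the area under the a-t graph; then v = v₀ + Δv.
0–2 s: 11 × 2 = 22 cm/s
2–4 s: 6 × 2 = 12 cm/s
4–6 s: 10 × 2 = 20 cm/s
6–10 s: 7 × 4 = 28 cm/s
10–12 s: -2 × 2 = -4 cm/s
Δv = 78 cm/s, so v(12) = -2 + (78) = 76 cm/s.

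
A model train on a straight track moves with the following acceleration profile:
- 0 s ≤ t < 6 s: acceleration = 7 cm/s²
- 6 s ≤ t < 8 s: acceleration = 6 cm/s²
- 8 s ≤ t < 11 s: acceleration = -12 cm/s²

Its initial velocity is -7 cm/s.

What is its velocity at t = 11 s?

Δv equals the area under the a-t graph; then v = v₀ + Δv.
0–6 s: 7 × 6 = 42 cm/s
6–8 s: 6 × 2 = 12 cm/s
8–11 s: -12 × 3 = -36 cm/s
Δv = 18 cm/s, so v(11) = -7 + (18) = 11 cm/s.

11 cm/s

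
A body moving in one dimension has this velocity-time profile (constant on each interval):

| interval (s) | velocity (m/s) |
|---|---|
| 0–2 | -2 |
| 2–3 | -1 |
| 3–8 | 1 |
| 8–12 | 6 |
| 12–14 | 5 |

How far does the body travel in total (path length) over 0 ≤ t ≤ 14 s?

Total distance travelled is ∫|v| dt — sum the magnitudes of each area piece.
0–2 s: |-2| × 2 = 4 m
2–3 s: |-1| × 1 = 1 m
3–8 s: |1| × 5 = 5 m
8–12 s: |6| × 4 = 24 m
12–14 s: |5| × 2 = 10 m
Total distance = 44 m

44 m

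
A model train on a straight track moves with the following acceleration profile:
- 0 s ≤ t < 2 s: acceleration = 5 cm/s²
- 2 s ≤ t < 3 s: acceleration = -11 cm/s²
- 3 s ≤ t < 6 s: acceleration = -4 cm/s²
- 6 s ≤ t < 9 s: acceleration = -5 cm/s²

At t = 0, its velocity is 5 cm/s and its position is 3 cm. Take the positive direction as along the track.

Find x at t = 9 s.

On each constant-a segment, Δv = aΔt and Δx = v₀Δt + ½aΔt²; chain segment to segment.
0–2 s: v starts 5 cm/s; Δx = 5·2 + ½·5·2² = 20 cm; v ends 15 cm/s.
2–3 s: v starts 15 cm/s; Δx = 15·1 + ½·-11·1² = 9.5 cm; v ends 4 cm/s.
3–6 s: v starts 4 cm/s; Δx = 4·3 + ½·-4·3² = -6 cm; v ends -8 cm/s.
6–9 s: v starts -8 cm/s; Δx = -8·3 + ½·-5·3² = -46.5 cm; v ends -23 cm/s.
x(9) = 3 + Σ Δx = -20 cm.

-20 cm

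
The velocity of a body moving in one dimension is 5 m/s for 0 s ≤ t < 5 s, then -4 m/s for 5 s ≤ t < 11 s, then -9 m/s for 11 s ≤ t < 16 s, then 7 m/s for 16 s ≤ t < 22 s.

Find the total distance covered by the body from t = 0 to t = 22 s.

Distance (not displacement) is the total path length: add the absolute areas under v-t.
0–5 s: |5| × 5 = 25 m
5–11 s: |-4| × 6 = 24 m
11–16 s: |-9| × 5 = 45 m
16–22 s: |7| × 6 = 42 m
Total distance = 136 m

136 m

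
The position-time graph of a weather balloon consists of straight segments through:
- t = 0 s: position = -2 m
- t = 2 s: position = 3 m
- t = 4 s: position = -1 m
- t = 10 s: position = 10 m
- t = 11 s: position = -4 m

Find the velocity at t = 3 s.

Velocity is the slope of the x-t graph on 2–4 s: (-1 − 3)/(4 − 2) = -2 m/s.

-2 m/s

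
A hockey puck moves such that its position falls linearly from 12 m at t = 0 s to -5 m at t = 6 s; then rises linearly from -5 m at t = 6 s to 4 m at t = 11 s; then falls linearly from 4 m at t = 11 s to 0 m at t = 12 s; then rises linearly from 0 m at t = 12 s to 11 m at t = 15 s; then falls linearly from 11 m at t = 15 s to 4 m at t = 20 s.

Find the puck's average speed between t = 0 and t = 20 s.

Average speed = (total path length)/(elapsed time); on a piecewise-linear x-t graph the path length is Σ|Δx|.
0–6 s: |Δx| = |-5 − 12| = 17 m
6–11 s: |Δx| = |4 − -5| = 9 m
11–12 s: |Δx| = |0 − 4| = 4 m
12–15 s: |Δx| = |11 − 0| = 11 m
15–20 s: |Δx| = |4 − 11| = 7 m
Total path = 48 m; average speed = 48/20 = 2.4 m/s.

2.4 m/s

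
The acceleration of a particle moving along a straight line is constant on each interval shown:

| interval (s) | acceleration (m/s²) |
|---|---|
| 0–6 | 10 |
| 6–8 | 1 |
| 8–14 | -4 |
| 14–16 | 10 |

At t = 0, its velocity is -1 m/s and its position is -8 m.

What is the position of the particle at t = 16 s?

674 m

On each constant-a segment, Δv = aΔt and Δx = v₀Δt + ½aΔt²; chain segment to segment.
0–6 s: v starts -1 m/s; Δx = -1·6 + ½·10·6² = 174 m; v ends 59 m/s.
6–8 s: v starts 59 m/s; Δx = 59·2 + ½·1·2² = 120 m; v ends 61 m/s.
8–14 s: v starts 61 m/s; Δx = 61·6 + ½·-4·6² = 294 m; v ends 37 m/s.
14–16 s: v starts 37 m/s; Δx = 37·2 + ½·10·2² = 94 m; v ends 57 m/s.
x(16) = -8 + Σ Δx = 674 m.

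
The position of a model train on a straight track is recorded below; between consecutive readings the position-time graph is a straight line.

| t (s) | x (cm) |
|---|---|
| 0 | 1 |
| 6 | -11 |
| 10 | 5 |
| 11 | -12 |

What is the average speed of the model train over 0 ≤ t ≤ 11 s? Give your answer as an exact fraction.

45/11 cm/s

Average speed = (total path length)/(elapsed time); on a piecewise-linear x-t graph the path length is Σ|Δx|.
0–6 s: |Δx| = |-11 − 1| = 12 cm
6–10 s: |Δx| = |5 − -11| = 16 cm
10–11 s: |Δx| = |-12 − 5| = 17 cm
Total path = 45 cm; average speed = 45/11 = 45/11 cm/s.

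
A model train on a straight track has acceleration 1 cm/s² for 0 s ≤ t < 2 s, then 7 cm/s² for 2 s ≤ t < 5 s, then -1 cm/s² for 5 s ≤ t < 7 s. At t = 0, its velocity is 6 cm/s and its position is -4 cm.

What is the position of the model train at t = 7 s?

On each constant-a segment, Δv = aΔt and Δx = v₀Δt + ½aΔt²; chain segment to segment.
0–2 s: v starts 6 cm/s; Δx = 6·2 + ½·1·2² = 14 cm; v ends 8 cm/s.
2–5 s: v starts 8 cm/s; Δx = 8·3 + ½·7·3² = 55.5 cm; v ends 29 cm/s.
5–7 s: v starts 29 cm/s; Δx = 29·2 + ½·-1·2² = 56 cm; v ends 27 cm/s.
x(7) = -4 + Σ Δx = 121.5 cm.

121.5 cm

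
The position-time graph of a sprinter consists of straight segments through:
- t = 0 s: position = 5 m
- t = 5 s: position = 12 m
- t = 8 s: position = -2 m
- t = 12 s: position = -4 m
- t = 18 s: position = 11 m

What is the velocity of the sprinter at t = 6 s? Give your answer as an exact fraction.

Velocity is the slope of the x-t graph on 5–8 s: (-2 − 12)/(8 − 5) = -14/3 m/s.

-14/3 m/s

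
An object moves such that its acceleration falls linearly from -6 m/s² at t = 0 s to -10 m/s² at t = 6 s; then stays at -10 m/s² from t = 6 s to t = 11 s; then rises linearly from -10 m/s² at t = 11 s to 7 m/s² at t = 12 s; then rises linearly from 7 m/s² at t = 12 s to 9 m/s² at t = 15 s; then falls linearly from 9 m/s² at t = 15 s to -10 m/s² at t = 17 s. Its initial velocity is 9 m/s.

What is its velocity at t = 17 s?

-67.5 m/s

Δv equals the area under the a-t graph; then v = v₀ + Δv.
0–6 s: ½(-6 + -10)(6) = -48 m/s
6–11 s: -10 × 5 = -50 m/s
11–12 s: ½(-10 + 7)(1) = -1.5 m/s
12–15 s: ½(7 + 9)(3) = 24 m/s
15–17 s: ½(9 + -10)(2) = -1 m/s
Δv = -76.5 m/s, so v(17) = 9 + (-76.5) = -67.5 m/s.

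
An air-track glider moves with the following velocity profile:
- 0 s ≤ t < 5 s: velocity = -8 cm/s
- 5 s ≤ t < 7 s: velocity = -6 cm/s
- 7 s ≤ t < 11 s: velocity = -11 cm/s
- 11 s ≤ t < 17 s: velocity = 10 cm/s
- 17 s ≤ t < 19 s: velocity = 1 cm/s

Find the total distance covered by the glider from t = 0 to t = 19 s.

Distance (not displacement) is the total path length: add the absolute areas under v-t.
0–5 s: |-8| × 5 = 40 cm
5–7 s: |-6| × 2 = 12 cm
7–11 s: |-11| × 4 = 44 cm
11–17 s: |10| × 6 = 60 cm
17–19 s: |1| × 2 = 2 cm
Total distance = 158 cm

158 cm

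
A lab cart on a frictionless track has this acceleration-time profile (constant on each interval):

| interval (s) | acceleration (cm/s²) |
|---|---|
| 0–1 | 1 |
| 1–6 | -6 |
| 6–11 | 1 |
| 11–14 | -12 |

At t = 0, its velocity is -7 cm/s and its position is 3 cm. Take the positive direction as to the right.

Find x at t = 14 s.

-423 cm

On each constant-a segment, Δv = aΔt and Δx = v₀Δt + ½aΔt²; chain segment to segment.
0–1 s: v starts -7 cm/s; Δx = -7·1 + ½·1·1² = -6.5 cm; v ends -6 cm/s.
1–6 s: v starts -6 cm/s; Δx = -6·5 + ½·-6·5² = -105 cm; v ends -36 cm/s.
6–11 s: v starts -36 cm/s; Δx = -36·5 + ½·1·5² = -167.5 cm; v ends -31 cm/s.
11–14 s: v starts -31 cm/s; Δx = -31·3 + ½·-12·3² = -147 cm; v ends -67 cm/s.
x(14) = 3 + Σ Δx = -423 cm.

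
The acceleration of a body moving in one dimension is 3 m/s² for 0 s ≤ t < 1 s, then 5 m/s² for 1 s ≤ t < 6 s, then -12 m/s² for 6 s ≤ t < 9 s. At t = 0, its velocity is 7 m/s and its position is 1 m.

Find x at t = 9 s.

On each constant-a segment, Δv = aΔt and Δx = v₀Δt + ½aΔt²; chain segment to segment.
0–1 s: v starts 7 m/s; Δx = 7·1 + ½·3·1² = 8.5 m; v ends 10 m/s.
1–6 s: v starts 10 m/s; Δx = 10·5 + ½·5·5² = 112.5 m; v ends 35 m/s.
6–9 s: v starts 35 m/s; Δx = 35·3 + ½·-12·3² = 51 m; v ends -1 m/s.
x(9) = 1 + Σ Δx = 173 m.

173 m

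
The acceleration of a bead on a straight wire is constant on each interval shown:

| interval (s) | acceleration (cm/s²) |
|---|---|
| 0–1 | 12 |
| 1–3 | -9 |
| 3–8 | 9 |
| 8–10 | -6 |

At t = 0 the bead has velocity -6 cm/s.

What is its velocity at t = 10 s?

21 cm/s

Δv equals the area under the a-t graph; then v = v₀ + Δv.
0–1 s: 12 × 1 = 12 cm/s
1–3 s: -9 × 2 = -18 cm/s
3–8 s: 9 × 5 = 45 cm/s
8–10 s: -6 × 2 = -12 cm/s
Δv = 27 cm/s, so v(10) = -6 + (27) = 21 cm/s.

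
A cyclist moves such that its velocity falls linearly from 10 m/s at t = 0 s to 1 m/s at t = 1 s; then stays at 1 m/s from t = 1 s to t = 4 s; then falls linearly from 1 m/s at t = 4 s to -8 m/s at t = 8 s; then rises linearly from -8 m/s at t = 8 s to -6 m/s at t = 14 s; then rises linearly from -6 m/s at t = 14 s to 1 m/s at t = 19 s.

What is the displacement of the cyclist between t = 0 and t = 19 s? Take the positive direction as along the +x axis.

-60 m

Displacement is the signed area under the v-t curve.
0–1 s: ½(10 + 1)(1) = 5.5 m
1–4 s: 1 × 3 = 3 m
4–8 s: ½(1 + -8)(4) = -14 m
8–14 s: ½(-8 + -6)(6) = -42 m
14–19 s: ½(-6 + 1)(5) = -12.5 m
Net displacement = -60 m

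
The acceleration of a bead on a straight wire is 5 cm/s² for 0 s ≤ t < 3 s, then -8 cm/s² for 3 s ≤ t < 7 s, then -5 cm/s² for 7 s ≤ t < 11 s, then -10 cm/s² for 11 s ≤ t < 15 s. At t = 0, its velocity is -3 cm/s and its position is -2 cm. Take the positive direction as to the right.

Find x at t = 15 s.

-364.5 cm

On each constant-a segment, Δv = aΔt and Δx = v₀Δt + ½aΔt²; chain segment to segment.
0–3 s: v starts -3 cm/s; Δx = -3·3 + ½·5·3² = 13.5 cm; v ends 12 cm/s.
3–7 s: v starts 12 cm/s; Δx = 12·4 + ½·-8·4² = -16 cm; v ends -20 cm/s.
7–11 s: v starts -20 cm/s; Δx = -20·4 + ½·-5·4² = -120 cm; v ends -40 cm/s.
11–15 s: v starts -40 cm/s; Δx = -40·4 + ½·-10·4² = -240 cm; v ends -80 cm/s.
x(15) = -2 + Σ Δx = -364.5 cm.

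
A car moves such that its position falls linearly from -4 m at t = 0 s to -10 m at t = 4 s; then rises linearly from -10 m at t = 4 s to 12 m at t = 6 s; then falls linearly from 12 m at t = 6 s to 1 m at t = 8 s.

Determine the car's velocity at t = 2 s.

-1.5 m/s

Velocity is the slope of the x-t graph on 0–4 s: (-10 − -4)/(4 − 0) = -1.5 m/s.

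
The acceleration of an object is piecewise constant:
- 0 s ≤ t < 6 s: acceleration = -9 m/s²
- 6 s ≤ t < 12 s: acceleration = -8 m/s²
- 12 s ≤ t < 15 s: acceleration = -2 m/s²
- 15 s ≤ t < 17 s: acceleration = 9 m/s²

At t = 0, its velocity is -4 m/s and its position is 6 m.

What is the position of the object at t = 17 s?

-1205 m

On each constant-a segment, Δv = aΔt and Δx = v₀Δt + ½aΔt²; chain segment to segment.
0–6 s: v starts -4 m/s; Δx = -4·6 + ½·-9·6² = -186 m; v ends -58 m/s.
6–12 s: v starts -58 m/s; Δx = -58·6 + ½·-8·6² = -492 m; v ends -106 m/s.
12–15 s: v starts -106 m/s; Δx = -106·3 + ½·-2·3² = -327 m; v ends -112 m/s.
15–17 s: v starts -112 m/s; Δx = -112·2 + ½·9·2² = -206 m; v ends -94 m/s.
x(17) = 6 + Σ Δx = -1205 m.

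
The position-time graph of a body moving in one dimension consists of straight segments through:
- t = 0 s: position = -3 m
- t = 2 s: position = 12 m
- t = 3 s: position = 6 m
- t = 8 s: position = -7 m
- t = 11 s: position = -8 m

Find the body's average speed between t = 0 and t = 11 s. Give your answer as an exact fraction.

Average speed = (total path length)/(elapsed time); on a piecewise-linear x-t graph the path length is Σ|Δx|.
0–2 s: |Δx| = |12 − -3| = 15 m
2–3 s: |Δx| = |6 − 12| = 6 m
3–8 s: |Δx| = |-7 − 6| = 13 m
8–11 s: |Δx| = |-8 − -7| = 1 m
Total path = 35 m; average speed = 35/11 = 35/11 m/s.

35/11 m/s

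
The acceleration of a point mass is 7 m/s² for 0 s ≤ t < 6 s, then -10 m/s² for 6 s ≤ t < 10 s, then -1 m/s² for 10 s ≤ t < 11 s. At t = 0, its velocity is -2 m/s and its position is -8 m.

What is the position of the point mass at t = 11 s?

185.5 m

On each constant-a segment, Δv = aΔt and Δx = v₀Δt + ½aΔt²; chain segment to segment.
0–6 s: v starts -2 m/s; Δx = -2·6 + ½·7·6² = 114 m; v ends 40 m/s.
6–10 s: v starts 40 m/s; Δx = 40·4 + ½·-10·4² = 80 m; v ends 0 m/s.
10–11 s: v starts 0 m/s; Δx = 0·1 + ½·-1·1² = -0.5 m; v ends -1 m/s.
x(11) = -8 + Σ Δx = 185.5 m.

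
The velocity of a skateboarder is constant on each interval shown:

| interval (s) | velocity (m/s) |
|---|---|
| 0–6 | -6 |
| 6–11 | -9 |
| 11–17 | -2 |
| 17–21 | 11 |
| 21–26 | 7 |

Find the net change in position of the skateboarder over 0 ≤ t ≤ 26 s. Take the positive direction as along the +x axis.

-14 m

Net displacement equals the area under the velocity-time graph (areas below the axis count negative).
0–6 s: -6 × 6 = -36 m
6–11 s: -9 × 5 = -45 m
11–17 s: -2 × 6 = -12 m
17–21 s: 11 × 4 = 44 m
21–26 s: 7 × 5 = 35 m
Net displacement = -14 m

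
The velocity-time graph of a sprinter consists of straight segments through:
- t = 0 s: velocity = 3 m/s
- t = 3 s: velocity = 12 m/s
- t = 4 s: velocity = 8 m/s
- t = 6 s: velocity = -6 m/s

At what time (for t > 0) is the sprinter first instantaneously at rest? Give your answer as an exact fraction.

t = 36/7 s

v changes sign on 4–6 s (from 8 to -6); the graph is linear there, so v = 0 at t = 4 + (-8)·(6 − 4)/(-6 − 8) = 36/7 s.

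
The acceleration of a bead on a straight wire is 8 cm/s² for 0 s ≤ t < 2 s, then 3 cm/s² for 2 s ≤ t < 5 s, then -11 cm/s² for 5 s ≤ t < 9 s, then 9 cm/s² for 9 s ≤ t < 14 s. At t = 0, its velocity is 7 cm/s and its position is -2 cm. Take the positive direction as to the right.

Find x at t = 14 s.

On each constant-a segment, Δv = aΔt and Δx = v₀Δt + ½aΔt²; chain segment to segment.
0–2 s: v starts 7 cm/s; Δx = 7·2 + ½·8·2² = 30 cm; v ends 23 cm/s.
2–5 s: v starts 23 cm/s; Δx = 23·3 + ½·3·3² = 82.5 cm; v ends 32 cm/s.
5–9 s: v starts 32 cm/s; Δx = 32·4 + ½·-11·4² = 40 cm; v ends -12 cm/s.
9–14 s: v starts -12 cm/s; Δx = -12·5 + ½·9·5² = 52.5 cm; v ends 33 cm/s.
x(14) = -2 + Σ Δx = 203 cm.

203 cm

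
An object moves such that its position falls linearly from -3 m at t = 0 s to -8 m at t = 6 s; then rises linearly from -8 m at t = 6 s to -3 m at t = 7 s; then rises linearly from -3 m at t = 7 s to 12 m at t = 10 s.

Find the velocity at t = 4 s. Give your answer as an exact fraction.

Velocity is the slope of the x-t graph on 0–6 s: (-8 − -3)/(6 − 0) = -5/6 m/s.

-5/6 m/s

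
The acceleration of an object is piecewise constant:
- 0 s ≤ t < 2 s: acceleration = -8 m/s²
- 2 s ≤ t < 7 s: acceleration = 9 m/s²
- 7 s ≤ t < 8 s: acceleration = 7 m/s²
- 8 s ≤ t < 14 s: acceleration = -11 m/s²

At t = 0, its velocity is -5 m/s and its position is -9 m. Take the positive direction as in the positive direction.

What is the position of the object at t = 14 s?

-12 m

On each constant-a segment, Δv = aΔt and Δx = v₀Δt + ½aΔt²; chain segment to segment.
0–2 s: v starts -5 m/s; Δx = -5·2 + ½·-8·2² = -26 m; v ends -21 m/s.
2–7 s: v starts -21 m/s; Δx = -21·5 + ½·9·5² = 7.5 m; v ends 24 m/s.
7–8 s: v starts 24 m/s; Δx = 24·1 + ½·7·1² = 27.5 m; v ends 31 m/s.
8–14 s: v starts 31 m/s; Δx = 31·6 + ½·-11·6² = -12 m; v ends -35 m/s.
x(14) = -9 + Σ Δx = -12 m.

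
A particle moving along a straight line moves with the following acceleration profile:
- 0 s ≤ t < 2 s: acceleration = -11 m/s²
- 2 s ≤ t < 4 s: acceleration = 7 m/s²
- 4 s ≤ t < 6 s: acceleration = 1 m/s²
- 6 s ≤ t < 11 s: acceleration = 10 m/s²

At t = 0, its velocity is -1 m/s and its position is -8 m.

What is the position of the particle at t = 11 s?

On each constant-a segment, Δv = aΔt and Δx = v₀Δt + ½aΔt²; chain segment to segment.
0–2 s: v starts -1 m/s; Δx = -1·2 + ½·-11·2² = -24 m; v ends -23 m/s.
2–4 s: v starts -23 m/s; Δx = -23·2 + ½·7·2² = -32 m; v ends -9 m/s.
4–6 s: v starts -9 m/s; Δx = -9·2 + ½·1·2² = -16 m; v ends -7 m/s.
6–11 s: v starts -7 m/s; Δx = -7·5 + ½·10·5² = 90 m; v ends 43 m/s.
x(11) = -8 + Σ Δx = 10 m.

10 m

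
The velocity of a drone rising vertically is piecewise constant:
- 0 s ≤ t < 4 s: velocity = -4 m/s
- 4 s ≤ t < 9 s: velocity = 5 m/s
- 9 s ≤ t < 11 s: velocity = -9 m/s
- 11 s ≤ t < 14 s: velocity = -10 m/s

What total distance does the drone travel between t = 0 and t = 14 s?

Distance (not displacement) is the total path length: add the absolute areas under v-t.
0–4 s: |-4| × 4 = 16 m
4–9 s: |5| × 5 = 25 m
9–11 s: |-9| × 2 = 18 m
11–14 s: |-10| × 3 = 30 m
Total distance = 89 m

89 m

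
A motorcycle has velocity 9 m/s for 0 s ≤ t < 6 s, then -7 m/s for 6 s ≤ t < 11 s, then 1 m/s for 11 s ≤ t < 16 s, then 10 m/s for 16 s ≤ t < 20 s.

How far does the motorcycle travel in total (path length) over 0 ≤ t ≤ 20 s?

134 m

Total distance travelled is ∫|v| dt — sum the magnitudes of each area piece.
0–6 s: |9| × 6 = 54 m
6–11 s: |-7| × 5 = 35 m
11–16 s: |1| × 5 = 5 m
16–20 s: |10| × 4 = 40 m
Total distance = 134 m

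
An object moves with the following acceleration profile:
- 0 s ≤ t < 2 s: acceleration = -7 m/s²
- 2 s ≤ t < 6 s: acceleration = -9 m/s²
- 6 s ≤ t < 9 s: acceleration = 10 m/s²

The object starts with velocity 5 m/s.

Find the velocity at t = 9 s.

Δv equals the area under the a-t graph; then v = v₀ + Δv.
0–2 s: -7 × 2 = -14 m/s
2–6 s: -9 × 4 = -36 m/s
6–9 s: 10 × 3 = 30 m/s
Δv = -20 m/s, so v(9) = 5 + (-20) = -15 m/s.

-15 m/s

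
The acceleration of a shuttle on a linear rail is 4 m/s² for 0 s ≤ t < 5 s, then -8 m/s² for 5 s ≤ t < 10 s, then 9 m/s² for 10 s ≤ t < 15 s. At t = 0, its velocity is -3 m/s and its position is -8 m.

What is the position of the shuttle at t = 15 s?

On each constant-a segment, Δv = aΔt and Δx = v₀Δt + ½aΔt²; chain segment to segment.
0–5 s: v starts -3 m/s; Δx = -3·5 + ½·4·5² = 35 m; v ends 17 m/s.
5–10 s: v starts 17 m/s; Δx = 17·5 + ½·-8·5² = -15 m; v ends -23 m/s.
10–15 s: v starts -23 m/s; Δx = -23·5 + ½·9·5² = -2.5 m; v ends 22 m/s.
x(15) = -8 + Σ Δx = 9.5 m.

9.5 m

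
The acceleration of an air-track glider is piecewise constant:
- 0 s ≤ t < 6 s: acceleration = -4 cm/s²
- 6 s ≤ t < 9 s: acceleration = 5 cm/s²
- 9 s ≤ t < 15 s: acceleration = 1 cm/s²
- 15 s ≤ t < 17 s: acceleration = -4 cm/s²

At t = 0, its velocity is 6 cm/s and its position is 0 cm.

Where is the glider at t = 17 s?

-69.5 cm

On each constant-a segment, Δv = aΔt and Δx = v₀Δt + ½aΔt²; chain segment to segment.
0–6 s: v starts 6 cm/s; Δx = 6·6 + ½·-4·6² = -36 cm; v ends -18 cm/s.
6–9 s: v starts -18 cm/s; Δx = -18·3 + ½·5·3² = -31.5 cm; v ends -3 cm/s.
9–15 s: v starts -3 cm/s; Δx = -3·6 + ½·1·6² = 0 cm; v ends 3 cm/s.
15–17 s: v starts 3 cm/s; Δx = 3·2 + ½·-4·2² = -2 cm; v ends -5 cm/s.
x(17) = 0 + Σ Δx = -69.5 cm.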